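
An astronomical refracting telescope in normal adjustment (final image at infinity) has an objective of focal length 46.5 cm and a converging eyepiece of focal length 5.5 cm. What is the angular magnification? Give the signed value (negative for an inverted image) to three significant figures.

-8.45

M = -f_obj/f_eye = -46.5/(5.5) = -8.455.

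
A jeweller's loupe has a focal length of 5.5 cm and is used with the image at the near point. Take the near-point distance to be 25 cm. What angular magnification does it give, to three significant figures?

M = 1 + D/f = 1 + 25/5.5 = 5.545.

5.55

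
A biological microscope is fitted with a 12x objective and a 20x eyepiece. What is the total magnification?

240

The overall magnification of a compound microscope is the product of the objective and eyepiece magnifications:
M = M_obj x M_eye = 12 x 20 = 240.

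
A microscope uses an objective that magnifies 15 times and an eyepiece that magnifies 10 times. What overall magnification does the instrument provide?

The overall magnification of a compound microscope is the product of the objective and eyepiece magnifications:
M = M_obj x M_eye = 15 x 10 = 150.

150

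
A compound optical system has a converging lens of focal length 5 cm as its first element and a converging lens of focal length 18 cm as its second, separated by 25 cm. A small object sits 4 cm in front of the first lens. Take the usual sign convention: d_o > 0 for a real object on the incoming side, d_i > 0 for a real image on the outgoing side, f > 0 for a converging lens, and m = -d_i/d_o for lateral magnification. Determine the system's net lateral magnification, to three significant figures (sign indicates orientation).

-3.33

Applying the thin-lens equation to the first lens, 1/5 = 1/4 + 1/d_i1, which gives d_i1 = -20.000 cm.
Its lateral magnification is m_1 = -d_i1/d_o1 = -(-20.000)/4 = 5.0000.
The intermediate image is virtual, 20.000 cm to the left of lens 1, so d_o2 = L - d_i1 = 25 - (-20.000) = 45.000 cm.
Applying the thin-lens equation again with f_2 = 18 cm and d_o2 = 45.000 cm gives d_i2 = 30.000 cm.
m_2 = -(30.000)/(45.000) = -0.6667.
Overall magnification: m = m_1 m_2 = -3.3333.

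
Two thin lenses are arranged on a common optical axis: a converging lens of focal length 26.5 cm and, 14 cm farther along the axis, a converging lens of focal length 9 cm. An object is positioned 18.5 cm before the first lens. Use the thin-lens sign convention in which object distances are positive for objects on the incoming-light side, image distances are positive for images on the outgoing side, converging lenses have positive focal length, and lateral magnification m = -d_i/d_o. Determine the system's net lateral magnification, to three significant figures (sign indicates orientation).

-0.450

Applying the thin-lens equation to the first lens, 1/26.5 = 1/18.5 + 1/d_i1, which gives d_i1 = -61.281 cm.
Its lateral magnification is m_1 = -d_i1/d_o1 = -(-61.281)/18.5 = 3.3125.
The intermediate image is virtual, 61.281 cm to the left of lens 1, so d_o2 = L - d_i1 = 14 - (-61.281) = 75.281 cm.
Applying the thin-lens equation again with f_2 = 9 cm and d_o2 = 75.281 cm gives d_i2 = 10.222 cm.
m_2 = -(10.222)/(75.281) = -0.1358.
Overall magnification: m = m_1 m_2 = -0.4498.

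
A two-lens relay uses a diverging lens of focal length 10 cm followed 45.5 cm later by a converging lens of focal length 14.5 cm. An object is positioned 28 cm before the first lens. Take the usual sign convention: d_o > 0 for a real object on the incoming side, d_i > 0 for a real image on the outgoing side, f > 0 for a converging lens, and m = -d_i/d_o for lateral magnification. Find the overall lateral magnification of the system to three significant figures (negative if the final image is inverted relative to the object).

First lens: d_i1 = 1/(1/(-10) - 1/28) = -7.368 cm.
m_1 = -(-7.368)/28 = 0.2632.
With d_i1 < 0 the first image is virtual and lies on the object side; the object distance for lens 2 is d_o2 = 45.5 - (-7.368) = 52.868 cm.
Second lens: d_i2 = 1/(1/14.5 - 1/(52.868)) = 19.980 cm.
m_2 = -(19.980)/(52.868) = -0.3779.
Total m = m_1 x m_2 = (0.2632)(-0.3779) = -0.0995.

-0.0995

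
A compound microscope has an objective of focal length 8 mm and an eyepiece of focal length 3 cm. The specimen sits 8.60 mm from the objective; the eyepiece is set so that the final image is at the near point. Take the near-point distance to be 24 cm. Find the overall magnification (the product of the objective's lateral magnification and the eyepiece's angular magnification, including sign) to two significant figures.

Convert to cm: f_obj = 8 mm = 0.8 cm; d_o = 8.60 mm = 0.86 cm.
Objective: 1/d_i = 1/f_obj - 1/d_o = 1/0.8 - 1/0.86 = 0.08721 cm^-1, so d_i = 11.467 cm.
m_obj = -d_i/d_o = -11.467/0.86 = -13.333.
Eyepiece angular magnification (image at near point): M_eye = 1 + D/f_e = 1 + 24/3 = 9.000.
Overall M = m_obj x M_eye = (-13.333)(9.000) = -120.00.

-120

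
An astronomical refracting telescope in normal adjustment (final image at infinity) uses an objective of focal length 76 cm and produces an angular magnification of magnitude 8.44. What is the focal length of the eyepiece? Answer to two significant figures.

|M| = f_obj/f_eye, so f_eye = f_obj/|M| = 76/8.44 = 9.005 cm.

9.0 cm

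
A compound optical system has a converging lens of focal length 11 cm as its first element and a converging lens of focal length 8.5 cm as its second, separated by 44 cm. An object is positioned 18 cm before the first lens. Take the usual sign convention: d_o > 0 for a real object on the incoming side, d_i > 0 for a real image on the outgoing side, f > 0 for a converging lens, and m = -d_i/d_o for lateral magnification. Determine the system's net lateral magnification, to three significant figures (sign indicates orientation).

1.85

First lens: d_i1 = 1/(1/11 - 1/18) = 28.286 cm.
m_1 = -(28.286)/18 = -1.5714.
That image sits 15.714 cm in front of the second lens, so d_o2 = 15.714 cm.
Second lens: d_i2 = 1/(1/8.5 - 1/(15.714)) = 18.515 cm.
m_2 = -(18.515)/(15.714) = -1.1782.
The system's lateral magnification is m_1 m_2 = (-1.5714)(-1.1782) = 1.8515.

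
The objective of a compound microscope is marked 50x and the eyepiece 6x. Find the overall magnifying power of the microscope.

The overall magnification of a compound microscope is the product of the objective and eyepiece magnifications:
M = M_obj x M_eye = 50 x 6 = 300.

300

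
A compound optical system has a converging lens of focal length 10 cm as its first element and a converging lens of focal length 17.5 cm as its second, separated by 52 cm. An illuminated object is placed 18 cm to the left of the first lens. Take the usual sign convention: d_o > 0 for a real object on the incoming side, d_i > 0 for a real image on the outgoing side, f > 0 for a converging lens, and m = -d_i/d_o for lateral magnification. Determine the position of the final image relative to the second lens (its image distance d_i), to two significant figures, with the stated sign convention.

First lens: d_i1 = 1/(1/10 - 1/18) = 22.500 cm.
The intermediate image is 22.500 cm to the right of lens 1, so d_o2 = L - d_i1 = 52 - 22.500 = 29.500 cm.
Second lens: d_i2 = 1/(1/17.5 - 1/(29.500)) = 43.021 cm.

43 cm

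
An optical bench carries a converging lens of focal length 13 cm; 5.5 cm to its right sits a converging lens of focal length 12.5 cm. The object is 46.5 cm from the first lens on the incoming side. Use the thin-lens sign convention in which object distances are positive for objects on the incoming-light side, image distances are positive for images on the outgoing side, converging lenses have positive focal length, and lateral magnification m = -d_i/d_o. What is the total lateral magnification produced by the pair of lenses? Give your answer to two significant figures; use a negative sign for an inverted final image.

-0.19

Applying the thin-lens equation to the first lens, 1/13 = 1/46.5 + 1/d_i1, which gives d_i1 = 18.045 cm.
Its lateral magnification is m_1 = -d_i1/d_o1 = -(18.045)/46.5 = -0.3881.
Since 18.045 cm > 5.5 cm, the first image lies past the second lens and serves as a virtual object: d_o2 = L - d_i1 = -12.545 cm.
Applying the thin-lens equation again with f_2 = 12.5 cm and d_o2 = -12.545 cm gives d_i2 = 6.261 cm.
m_2 = -(6.261)/(-12.545) = 0.4991.
The system's lateral magnification is m_1 m_2 = (-0.3881)(0.4991) = -0.1937.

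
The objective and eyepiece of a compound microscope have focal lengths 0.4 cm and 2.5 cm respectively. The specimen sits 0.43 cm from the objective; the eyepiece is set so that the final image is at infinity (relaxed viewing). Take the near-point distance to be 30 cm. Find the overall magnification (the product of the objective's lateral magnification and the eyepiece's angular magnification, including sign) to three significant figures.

-160

Objective: 1/d_i = 1/f_obj - 1/d_o = 1/0.4 - 1/0.43 = 0.17442 cm^-1, so d_i = 5.733 cm.
m_obj = -d_i/d_o = -5.733/0.43 = -13.333.
Eyepiece angular magnification (image at infinity): M_eye = D/f_e = 30/2.5 = 12.000.
Overall M = m_obj x M_eye = (-13.333)(12.000) = -160.00.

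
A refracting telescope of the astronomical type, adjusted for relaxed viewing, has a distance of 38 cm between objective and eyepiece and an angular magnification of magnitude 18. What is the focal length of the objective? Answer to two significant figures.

36 cm

In normal adjustment the tube length equals f_obj + f_eye and |M| = f_obj/f_eye.
So f_obj = 18 f_eye and 18 f_eye + f_eye = 38 cm, giving f_eye = 38/19 = 2.000 cm and f_obj = 36.000 cm.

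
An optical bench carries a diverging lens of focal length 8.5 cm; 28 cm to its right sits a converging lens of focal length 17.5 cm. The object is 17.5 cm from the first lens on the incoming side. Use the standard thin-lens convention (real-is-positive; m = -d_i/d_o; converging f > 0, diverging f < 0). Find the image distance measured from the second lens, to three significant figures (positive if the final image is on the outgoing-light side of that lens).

Applying the thin-lens equation to the first lens, 1/(-8.5) = 1/17.5 + 1/d_i1, which gives d_i1 = -5.721 cm.
With d_i1 < 0 the first image is virtual and lies on the object side; the object distance for lens 2 is d_o2 = 28 - (-5.721) = 33.721 cm.
Applying the thin-lens equation again with f_2 = 17.5 cm and d_o2 = 33.721 cm gives d_i2 = 36.380 cm.

36.4 cm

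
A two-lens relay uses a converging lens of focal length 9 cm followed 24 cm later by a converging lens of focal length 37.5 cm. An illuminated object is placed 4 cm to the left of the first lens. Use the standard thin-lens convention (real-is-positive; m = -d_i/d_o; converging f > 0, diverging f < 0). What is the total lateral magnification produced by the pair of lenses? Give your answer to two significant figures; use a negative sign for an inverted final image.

Lens 1: 1/d_i1 = 1/f_1 - 1/d_o1 = 1/9 - 1/4 = -0.13889 cm^-1, so d_i1 = -7.200 cm.
m_1 = -(-7.200)/4 = 1.8000.
The intermediate image is virtual, 7.200 cm to the left of lens 1, so d_o2 = L - d_i1 = 24 - (-7.200) = 31.200 cm.
Lens 2: 1/d_i2 = 1/f_2 - 1/d_o2 = 1/37.5 - 1/(31.200) = -0.00538 cm^-1, so d_i2 = -185.714 cm.
m_2 = -(-185.714)/(31.200) = 5.9524.
The system's lateral magnification is m_1 m_2 = (1.8000)(5.9524) = 10.7143.

11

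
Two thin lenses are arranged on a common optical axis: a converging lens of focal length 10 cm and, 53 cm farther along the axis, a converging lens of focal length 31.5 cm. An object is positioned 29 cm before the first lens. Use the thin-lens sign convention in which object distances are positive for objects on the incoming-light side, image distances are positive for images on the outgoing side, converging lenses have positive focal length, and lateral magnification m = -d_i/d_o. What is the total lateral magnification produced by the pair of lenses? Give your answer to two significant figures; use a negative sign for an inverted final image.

First lens: d_i1 = 1/(1/10 - 1/29) = 15.263 cm.
m_1 = -(15.263)/29 = -0.5263.
That image sits 37.737 cm in front of the second lens, so d_o2 = 37.737 cm.
Second lens: d_i2 = 1/(1/31.5 - 1/(37.737)) = 190.595 cm.
m_2 = -(190.595)/(37.737) = -5.0506.
Overall magnification: m = m_1 m_2 = 2.6582.

2.7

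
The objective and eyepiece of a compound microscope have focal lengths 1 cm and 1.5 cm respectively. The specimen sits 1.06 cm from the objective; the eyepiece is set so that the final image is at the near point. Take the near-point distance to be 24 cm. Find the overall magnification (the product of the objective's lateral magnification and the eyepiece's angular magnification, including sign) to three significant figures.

Objective: 1/d_i = 1/f_obj - 1/d_o = 1/1 - 1/1.06 = 0.05660 cm^-1, so d_i = 17.667 cm.
m_obj = -d_i/d_o = -17.667/1.06 = -16.667.
Eyepiece angular magnification (image at near point): M_eye = 1 + D/f_e = 1 + 24/1.5 = 17.000.
Overall M = m_obj x M_eye = (-16.667)(17.000) = -283.33.

-283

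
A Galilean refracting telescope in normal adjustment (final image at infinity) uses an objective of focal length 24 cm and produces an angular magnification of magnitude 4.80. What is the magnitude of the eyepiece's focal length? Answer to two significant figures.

|M| = f_obj/|f_eye|, so |f_eye| = f_obj/|M| = 24/4.8 = 5.000 cm.
(The eyepiece is diverging, so its signed focal length is -5.000 cm.)

5.0 cm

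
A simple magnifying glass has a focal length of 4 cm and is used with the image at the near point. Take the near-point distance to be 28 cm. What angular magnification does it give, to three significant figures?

8.00

M = 1 + D/f = 1 + 28/4 = 8.000.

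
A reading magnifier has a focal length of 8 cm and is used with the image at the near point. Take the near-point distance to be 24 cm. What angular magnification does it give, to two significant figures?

4.0

M = 1 + D/f = 1 + 24/8 = 4.000.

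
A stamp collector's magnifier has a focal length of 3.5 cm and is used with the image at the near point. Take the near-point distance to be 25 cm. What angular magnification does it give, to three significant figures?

M = 1 + D/f = 1 + 25/3.5 = 8.143.

8.14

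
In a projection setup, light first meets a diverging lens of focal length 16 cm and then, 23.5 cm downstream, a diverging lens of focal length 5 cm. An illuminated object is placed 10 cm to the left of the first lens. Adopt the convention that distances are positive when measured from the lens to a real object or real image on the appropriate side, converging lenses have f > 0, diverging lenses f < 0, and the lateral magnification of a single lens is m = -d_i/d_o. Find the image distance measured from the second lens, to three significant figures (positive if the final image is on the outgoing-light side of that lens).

-4.28 cm

First lens: d_i1 = 1/(1/(-16) - 1/10) = -6.154 cm.
The intermediate image is virtual, 6.154 cm to the left of lens 1, so d_o2 = L - d_i1 = 23.5 - (-6.154) = 29.654 cm.
Second lens: d_i2 = 1/(1/(-5) - 1/(29.654)) = -4.279 cm.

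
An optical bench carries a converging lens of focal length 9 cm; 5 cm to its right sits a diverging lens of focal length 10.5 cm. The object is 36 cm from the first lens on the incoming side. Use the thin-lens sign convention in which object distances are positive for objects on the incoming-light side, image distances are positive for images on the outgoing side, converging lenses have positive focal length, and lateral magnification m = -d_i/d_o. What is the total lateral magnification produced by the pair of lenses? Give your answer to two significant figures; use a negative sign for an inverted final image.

-1.0

First lens: d_i1 = 1/(1/9 - 1/36) = 12.000 cm.
m_1 = -(12.000)/36 = -0.3333.
Since 12.000 cm > 5 cm, the first image lies past the second lens and serves as a virtual object: d_o2 = L - d_i1 = -7.000 cm.
Second lens: d_i2 = 1/(1/(-10.5) - 1/(-7.000)) = 21.000 cm.
m_2 = -(21.000)/(-7.000) = 3.0000.
Total m = m_1 x m_2 = (-0.3333)(3.0000) = -1.0000.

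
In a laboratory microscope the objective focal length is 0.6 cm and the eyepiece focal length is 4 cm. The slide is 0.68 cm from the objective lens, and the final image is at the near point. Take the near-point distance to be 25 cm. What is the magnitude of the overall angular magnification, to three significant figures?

Objective: 1/d_i = 1/f_obj - 1/d_o = 1/0.6 - 1/0.68 = 0.19608 cm^-1, so d_i = 5.100 cm.
m_obj = -d_i/d_o = -5.100/0.68 = -7.500.
Eyepiece angular magnification (image at near point): M_eye = 1 + D/f_e = 1 + 25/4 = 7.250.
Overall M = m_obj x M_eye = (-7.500)(7.250) = -54.37.
|M| = 54.37.

54.4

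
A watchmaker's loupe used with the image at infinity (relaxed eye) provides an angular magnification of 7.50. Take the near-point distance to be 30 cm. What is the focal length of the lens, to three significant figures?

4.00 cm

For the image at infinity, M = D/f.
f = D/M = 30/7.5 = 4.000 cm.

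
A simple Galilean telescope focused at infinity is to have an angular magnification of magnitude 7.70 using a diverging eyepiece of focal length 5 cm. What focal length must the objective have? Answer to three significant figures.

|M| = f_obj/|f_eye|, so f_obj = |M| x |f_eye| = 7.7 x 5 = 38.500 cm.

38.5 cm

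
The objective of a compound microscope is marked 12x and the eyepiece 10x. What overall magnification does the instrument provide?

The overall magnification of a compound microscope is the product of the objective and eyepiece magnifications:
M = M_obj x M_eye = 12 x 10 = 120.

120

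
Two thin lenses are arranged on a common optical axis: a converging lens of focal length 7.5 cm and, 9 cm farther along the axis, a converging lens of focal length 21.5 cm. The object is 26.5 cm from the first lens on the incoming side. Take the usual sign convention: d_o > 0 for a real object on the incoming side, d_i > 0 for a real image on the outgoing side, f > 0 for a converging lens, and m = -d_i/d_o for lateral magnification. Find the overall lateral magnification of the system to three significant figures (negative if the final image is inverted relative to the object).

Lens 1: 1/d_i1 = 1/f_1 - 1/d_o1 = 1/7.5 - 1/26.5 = 0.09560 cm^-1, so d_i1 = 10.461 cm.
m_1 = -(10.461)/26.5 = -0.3947.
Since 10.461 cm > 9 cm, the first image lies past the second lens and serves as a virtual object: d_o2 = L - d_i1 = -1.461 cm.
Lens 2: 1/d_i2 = 1/f_2 - 1/d_o2 = 1/21.5 - 1/(-1.461) = 0.73120 cm^-1, so d_i2 = 1.368 cm.
m_2 = -(1.368)/(-1.461) = 0.9364.
Total m = m_1 x m_2 = (-0.3947)(0.9364) = -0.3696.

-0.370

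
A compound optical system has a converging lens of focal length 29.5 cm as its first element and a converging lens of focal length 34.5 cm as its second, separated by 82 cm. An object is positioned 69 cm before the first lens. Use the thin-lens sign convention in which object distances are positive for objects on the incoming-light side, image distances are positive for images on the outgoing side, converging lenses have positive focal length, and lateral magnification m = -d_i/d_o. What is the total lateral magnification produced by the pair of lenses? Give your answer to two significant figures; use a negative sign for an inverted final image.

First lens: d_i1 = 1/(1/29.5 - 1/69) = 51.532 cm.
m_1 = -(51.532)/69 = -0.7468.
Object distance for lens 2: d_o2 = 82 - 51.532 = 30.468 cm.
Second lens: d_i2 = 1/(1/34.5 - 1/(30.468)) = -260.727 cm.
m_2 = -(-260.727)/(30.468) = 8.5573.
Total m = m_1 x m_2 = (-0.7468)(8.5573) = -6.3909.

-6.4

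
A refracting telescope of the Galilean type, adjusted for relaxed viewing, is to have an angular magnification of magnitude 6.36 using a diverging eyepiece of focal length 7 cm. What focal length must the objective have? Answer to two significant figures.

45 cm

|M| = f_obj/|f_eye|, so f_obj = |M| x |f_eye| = 6.36 x 7 = 44.520 cm.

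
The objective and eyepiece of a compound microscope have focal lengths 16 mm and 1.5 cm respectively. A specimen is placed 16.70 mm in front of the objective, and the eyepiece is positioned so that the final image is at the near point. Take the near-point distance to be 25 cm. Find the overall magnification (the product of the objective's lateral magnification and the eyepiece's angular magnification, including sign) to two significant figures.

Convert to cm: f_obj = 16 mm = 1.6 cm; d_o = 16.70 mm = 1.67 cm.
Objective: 1/d_i = 1/f_obj - 1/d_o = 1/1.6 - 1/1.67 = 0.02620 cm^-1, so d_i = 38.171 cm.
m_obj = -d_i/d_o = -38.171/1.67 = -22.857.
Eyepiece angular magnification (image at near point): M_eye = 1 + D/f_e = 1 + 25/1.5 = 17.667.
Overall M = m_obj x M_eye = (-22.857)(17.667) = -403.81.

-400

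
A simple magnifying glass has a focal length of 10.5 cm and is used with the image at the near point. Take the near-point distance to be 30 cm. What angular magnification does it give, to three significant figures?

3.86

M = 1 + D/f = 1 + 30/10.5 = 3.857.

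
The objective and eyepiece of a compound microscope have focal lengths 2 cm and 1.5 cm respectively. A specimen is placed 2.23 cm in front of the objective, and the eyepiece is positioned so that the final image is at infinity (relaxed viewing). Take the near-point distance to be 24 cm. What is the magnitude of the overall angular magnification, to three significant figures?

Objective: 1/d_i = 1/f_obj - 1/d_o = 1/2 - 1/2.23 = 0.05157 cm^-1, so d_i = 19.391 cm.
m_obj = -d_i/d_o = -19.391/2.23 = -8.696.
Eyepiece angular magnification (image at infinity): M_eye = D/f_e = 24/1.5 = 16.000.
Overall M = m_obj x M_eye = (-8.696)(16.000) = -139.13.
|M| = 139.13.

139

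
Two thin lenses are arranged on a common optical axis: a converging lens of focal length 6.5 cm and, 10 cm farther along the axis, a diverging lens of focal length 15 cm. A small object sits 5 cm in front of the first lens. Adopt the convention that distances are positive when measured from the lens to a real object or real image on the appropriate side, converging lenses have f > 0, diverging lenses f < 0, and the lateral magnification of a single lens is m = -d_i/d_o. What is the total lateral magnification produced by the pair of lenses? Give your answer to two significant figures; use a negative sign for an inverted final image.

Lens 1: 1/d_i1 = 1/f_1 - 1/d_o1 = 1/6.5 - 1/5 = -0.04615 cm^-1, so d_i1 = -21.667 cm.
m_1 = -(-21.667)/5 = 4.3333.
The intermediate image is virtual, 21.667 cm to the left of lens 1, so d_o2 = L - d_i1 = 10 - (-21.667) = 31.667 cm.
Lens 2: 1/d_i2 = 1/f_2 - 1/d_o2 = 1/(-15) - 1/(31.667) = -0.09825 cm^-1, so d_i2 = -10.179 cm.
m_2 = -(-10.179)/(31.667) = 0.3214.
The system's lateral magnification is m_1 m_2 = (4.3333)(0.3214) = 1.3929.

1.4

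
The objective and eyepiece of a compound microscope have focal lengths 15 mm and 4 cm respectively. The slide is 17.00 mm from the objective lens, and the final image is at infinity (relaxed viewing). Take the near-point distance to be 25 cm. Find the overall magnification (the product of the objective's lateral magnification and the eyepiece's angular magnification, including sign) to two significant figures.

-47

Convert to cm: f_obj = 15 mm = 1.5 cm; d_o = 17.00 mm = 1.70 cm.
Objective: 1/d_i = 1/f_obj - 1/d_o = 1/1.5 - 1/1.70 = 0.07843 cm^-1, so d_i = 12.750 cm.
m_obj = -d_i/d_o = -12.750/1.70 = -7.500.
Eyepiece angular magnification (image at infinity): M_eye = D/f_e = 25/4 = 6.250.
Overall M = m_obj x M_eye = (-7.500)(6.250) = -46.88.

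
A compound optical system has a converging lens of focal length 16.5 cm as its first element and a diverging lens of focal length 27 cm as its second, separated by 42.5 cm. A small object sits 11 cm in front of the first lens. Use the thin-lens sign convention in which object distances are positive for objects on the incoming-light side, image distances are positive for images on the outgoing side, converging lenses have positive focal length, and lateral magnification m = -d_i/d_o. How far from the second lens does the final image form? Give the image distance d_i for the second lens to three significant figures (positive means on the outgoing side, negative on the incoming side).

Lens 1: 1/d_i1 = 1/f_1 - 1/d_o1 = 1/16.5 - 1/11 = -0.03030 cm^-1, so d_i1 = -33.000 cm.
The intermediate image is virtual, 33.000 cm to the left of lens 1, so d_o2 = L - d_i1 = 42.5 - (-33.000) = 75.500 cm.
Lens 2: 1/d_i2 = 1/f_2 - 1/d_o2 = 1/(-27) - 1/(75.500) = -0.05028 cm^-1, so d_i2 = -19.888 cm.

-19.9 cm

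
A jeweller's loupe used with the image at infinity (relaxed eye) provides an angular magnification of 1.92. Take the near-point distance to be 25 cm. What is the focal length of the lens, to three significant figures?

13.0 cm

For the image at infinity, M = D/f.
f = D/M = 25/1.92 = 13.021 cm.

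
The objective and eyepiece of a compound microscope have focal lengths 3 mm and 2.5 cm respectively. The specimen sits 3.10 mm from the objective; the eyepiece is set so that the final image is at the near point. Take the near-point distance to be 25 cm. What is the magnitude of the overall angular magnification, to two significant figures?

Convert to cm: f_obj = 3 mm = 0.3 cm; d_o = 3.10 mm = 0.31 cm.
Objective: 1/d_i = 1/f_obj - 1/d_o = 1/0.3 - 1/0.31 = 0.10753 cm^-1, so d_i = 9.300 cm.
m_obj = -d_i/d_o = -9.300/0.31 = -30.000.
Eyepiece angular magnification (image at near point): M_eye = 1 + D/f_e = 1 + 25/2.5 = 11.000.
Overall M = m_obj x M_eye = (-30.000)(11.000) = -330.00.
|M| = 330.00.

330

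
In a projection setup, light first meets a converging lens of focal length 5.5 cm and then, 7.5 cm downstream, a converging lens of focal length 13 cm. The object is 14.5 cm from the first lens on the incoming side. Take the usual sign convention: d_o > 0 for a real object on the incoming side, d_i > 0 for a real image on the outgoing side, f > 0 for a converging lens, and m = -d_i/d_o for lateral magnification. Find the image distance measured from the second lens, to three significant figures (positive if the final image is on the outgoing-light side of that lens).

First lens: d_i1 = 1/(1/5.5 - 1/14.5) = 8.861 cm.
This image would form 8.861 cm past lens 1, i.e. 1.361 cm beyond lens 2, so it is a virtual object for lens 2: d_o2 = 7.5 - 8.861 = -1.361 cm.
Second lens: d_i2 = 1/(1/13 - 1/(-1.361)) = 1.232 cm.

1.23 cm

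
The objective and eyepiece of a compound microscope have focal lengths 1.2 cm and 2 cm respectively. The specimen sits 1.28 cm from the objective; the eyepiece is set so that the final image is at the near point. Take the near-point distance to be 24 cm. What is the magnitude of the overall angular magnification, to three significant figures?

195

Objective: 1/d_i = 1/f_obj - 1/d_o = 1/1.2 - 1/1.28 = 0.05208 cm^-1, so d_i = 19.200 cm.
m_obj = -d_i/d_o = -19.200/1.28 = -15.000.
Eyepiece angular magnification (image at near point): M_eye = 1 + D/f_e = 1 + 24/2 = 13.000.
Overall M = m_obj x M_eye = (-15.000)(13.000) = -195.00.
|M| = 195.00.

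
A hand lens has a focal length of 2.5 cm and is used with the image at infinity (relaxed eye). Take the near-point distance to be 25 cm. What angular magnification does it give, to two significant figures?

M = D/f = 25/2.5 = 10.000.

10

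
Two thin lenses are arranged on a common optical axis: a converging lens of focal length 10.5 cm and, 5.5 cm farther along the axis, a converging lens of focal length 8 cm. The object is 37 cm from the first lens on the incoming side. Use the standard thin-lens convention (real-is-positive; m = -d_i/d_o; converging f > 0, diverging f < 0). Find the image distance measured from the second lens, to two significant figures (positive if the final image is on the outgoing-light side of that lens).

First lens: d_i1 = 1/(1/10.5 - 1/37) = 14.660 cm.
This image would form 14.660 cm past lens 1, i.e. 9.160 cm beyond lens 2, so it is a virtual object for lens 2: d_o2 = 5.5 - 14.660 = -9.160 cm.
Second lens: d_i2 = 1/(1/8 - 1/(-9.160)) = 4.270 cm.

4.3 cm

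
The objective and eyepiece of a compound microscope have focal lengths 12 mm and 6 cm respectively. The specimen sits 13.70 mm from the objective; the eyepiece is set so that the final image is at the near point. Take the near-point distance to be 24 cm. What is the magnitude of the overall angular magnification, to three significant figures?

35.3

Convert to cm: f_obj = 12 mm = 1.2 cm; d_o = 13.70 mm = 1.37 cm.
Objective: 1/d_i = 1/f_obj - 1/d_o = 1/1.2 - 1/1.37 = 0.10341 cm^-1, so d_i = 9.671 cm.
m_obj = -d_i/d_o = -9.671/1.37 = -7.059.
Eyepiece angular magnification (image at near point): M_eye = 1 + D/f_e = 1 + 24/6 = 5.000.
Overall M = m_obj x M_eye = (-7.059)(5.000) = -35.29.
|M| = 35.29.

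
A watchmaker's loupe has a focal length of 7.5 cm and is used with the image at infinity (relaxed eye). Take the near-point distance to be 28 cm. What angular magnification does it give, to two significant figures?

M = D/f = 28/7.5 = 3.733.

3.7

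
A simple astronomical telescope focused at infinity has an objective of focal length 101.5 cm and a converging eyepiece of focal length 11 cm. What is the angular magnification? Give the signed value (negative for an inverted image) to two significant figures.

M = -f_obj/f_eye = -101.5/(11) = -9.227.

-9.2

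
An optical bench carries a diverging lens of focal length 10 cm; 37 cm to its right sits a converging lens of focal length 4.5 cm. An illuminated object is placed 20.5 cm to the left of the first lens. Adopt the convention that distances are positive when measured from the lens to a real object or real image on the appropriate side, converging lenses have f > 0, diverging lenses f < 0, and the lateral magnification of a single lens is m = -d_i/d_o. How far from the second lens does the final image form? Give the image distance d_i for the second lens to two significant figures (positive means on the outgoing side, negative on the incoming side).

First lens: d_i1 = 1/(1/(-10) - 1/20.5) = -6.721 cm.
With d_i1 < 0 the first image is virtual and lies on the object side; the object distance for lens 2 is d_o2 = 37 - (-6.721) = 43.721 cm.
Second lens: d_i2 = 1/(1/4.5 - 1/(43.721)) = 5.016 cm.

5.0 cm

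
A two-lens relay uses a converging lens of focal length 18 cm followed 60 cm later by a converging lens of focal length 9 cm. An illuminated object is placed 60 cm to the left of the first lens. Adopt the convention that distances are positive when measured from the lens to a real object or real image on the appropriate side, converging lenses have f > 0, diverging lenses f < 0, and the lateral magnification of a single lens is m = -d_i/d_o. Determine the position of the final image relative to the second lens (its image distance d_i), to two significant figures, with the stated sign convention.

12 cm

Applying the thin-lens equation to the first lens, 1/18 = 1/60 + 1/d_i1, which gives d_i1 = 25.714 cm.
That image sits 34.286 cm in front of the second lens, so d_o2 = 34.286 cm.
Applying the thin-lens equation again with f_2 = 9 cm and d_o2 = 34.286 cm gives d_i2 = 12.203 cm.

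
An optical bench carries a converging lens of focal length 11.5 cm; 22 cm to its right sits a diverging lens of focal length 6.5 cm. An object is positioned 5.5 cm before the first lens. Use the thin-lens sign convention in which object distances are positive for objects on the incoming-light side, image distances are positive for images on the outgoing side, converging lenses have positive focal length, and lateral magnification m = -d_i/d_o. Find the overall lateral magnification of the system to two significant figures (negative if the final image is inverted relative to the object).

Applying the thin-lens equation to the first lens, 1/11.5 = 1/5.5 + 1/d_i1, which gives d_i1 = -10.542 cm.
Its lateral magnification is m_1 = -d_i1/d_o1 = -(-10.542)/5.5 = 1.9167.
The intermediate image is virtual, 10.542 cm to the left of lens 1, so d_o2 = L - d_i1 = 22 - (-10.542) = 32.542 cm.
Applying the thin-lens equation again with f_2 = -6.5 cm and d_o2 = 32.542 cm gives d_i2 = -5.418 cm.
m_2 = -(-5.418)/(32.542) = 0.1665.
Overall magnification: m = m_1 m_2 = 0.3191.

0.32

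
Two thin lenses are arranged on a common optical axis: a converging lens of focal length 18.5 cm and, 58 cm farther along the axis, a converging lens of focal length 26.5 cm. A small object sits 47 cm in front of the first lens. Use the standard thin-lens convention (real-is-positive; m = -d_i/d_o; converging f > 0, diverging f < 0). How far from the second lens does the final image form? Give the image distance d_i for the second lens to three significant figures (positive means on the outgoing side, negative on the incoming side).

735 cm

First lens: d_i1 = 1/(1/18.5 - 1/47) = 30.509 cm.
The intermediate image is 30.509 cm to the right of lens 1, so d_o2 = L - d_i1 = 58 - 30.509 = 27.491 cm.
Second lens: d_i2 = 1/(1/26.5 - 1/(27.491)) = 734.965 cm.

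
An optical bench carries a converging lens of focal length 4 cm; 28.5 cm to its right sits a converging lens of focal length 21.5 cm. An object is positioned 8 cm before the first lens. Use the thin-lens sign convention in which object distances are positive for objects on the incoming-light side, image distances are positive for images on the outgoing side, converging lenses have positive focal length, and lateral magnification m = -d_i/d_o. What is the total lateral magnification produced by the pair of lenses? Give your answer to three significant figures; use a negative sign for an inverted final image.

-21.5

Lens 1: 1/d_i1 = 1/f_1 - 1/d_o1 = 1/4 - 1/8 = 0.12500 cm^-1, so d_i1 = 8.000 cm.
m_1 = -(8.000)/8 = -1.0000.
That image sits 20.500 cm in front of the second lens, so d_o2 = 20.500 cm.
Lens 2: 1/d_i2 = 1/f_2 - 1/d_o2 = 1/21.5 - 1/(20.500) = -0.00227 cm^-1, so d_i2 = -440.750 cm.
m_2 = -(-440.750)/(20.500) = 21.5000.
Total m = m_1 x m_2 = (-1.0000)(21.5000) = -21.5000.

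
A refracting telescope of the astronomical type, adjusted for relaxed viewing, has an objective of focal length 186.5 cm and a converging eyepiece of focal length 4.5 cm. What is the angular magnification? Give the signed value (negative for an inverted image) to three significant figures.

M = -f_obj/f_eye = -186.5/(4.5) = -41.444.

-41.4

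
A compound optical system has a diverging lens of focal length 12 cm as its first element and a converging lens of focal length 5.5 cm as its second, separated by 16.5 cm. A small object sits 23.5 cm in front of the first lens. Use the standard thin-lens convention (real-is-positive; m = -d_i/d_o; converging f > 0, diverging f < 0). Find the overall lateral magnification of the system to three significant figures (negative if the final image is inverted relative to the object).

-0.0981

First lens: d_i1 = 1/(1/(-12) - 1/23.5) = -7.944 cm.
m_1 = -(-7.944)/23.5 = 0.3380.
With d_i1 < 0 the first image is virtual and lies on the object side; the object distance for lens 2 is d_o2 = 16.5 - (-7.944) = 24.444 cm.
Second lens: d_i2 = 1/(1/5.5 - 1/(24.444)) = 7.097 cm.
m_2 = -(7.097)/(24.444) = -0.2903.
Total m = m_1 x m_2 = (0.3380)(-0.2903) = -0.0981.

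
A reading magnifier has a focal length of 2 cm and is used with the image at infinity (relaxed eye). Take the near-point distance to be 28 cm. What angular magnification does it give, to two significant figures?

M = D/f = 28/2 = 14.000.

14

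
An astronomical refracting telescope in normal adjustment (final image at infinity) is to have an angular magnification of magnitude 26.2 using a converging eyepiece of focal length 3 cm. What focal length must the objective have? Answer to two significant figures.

79 cm

|M| = f_obj/|f_eye|, so f_obj = |M| x |f_eye| = 26.2 x 3 = 78.600 cm.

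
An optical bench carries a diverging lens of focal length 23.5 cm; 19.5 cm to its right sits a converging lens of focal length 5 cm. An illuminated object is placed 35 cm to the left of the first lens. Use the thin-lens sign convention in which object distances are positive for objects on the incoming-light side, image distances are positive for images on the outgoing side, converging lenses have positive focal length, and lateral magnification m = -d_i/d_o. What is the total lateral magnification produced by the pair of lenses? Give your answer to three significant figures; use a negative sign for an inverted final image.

-0.0703

First lens: d_i1 = 1/(1/(-23.5) - 1/35) = -14.060 cm.
m_1 = -(-14.060)/35 = 0.4017.
With d_i1 < 0 the first image is virtual and lies on the object side; the object distance for lens 2 is d_o2 = 19.5 - (-14.060) = 33.560 cm.
Second lens: d_i2 = 1/(1/5 - 1/(33.560)) = 5.875 cm.
m_2 = -(5.875)/(33.560) = -0.1751.
The system's lateral magnification is m_1 m_2 = (0.4017)(-0.1751) = -0.0703.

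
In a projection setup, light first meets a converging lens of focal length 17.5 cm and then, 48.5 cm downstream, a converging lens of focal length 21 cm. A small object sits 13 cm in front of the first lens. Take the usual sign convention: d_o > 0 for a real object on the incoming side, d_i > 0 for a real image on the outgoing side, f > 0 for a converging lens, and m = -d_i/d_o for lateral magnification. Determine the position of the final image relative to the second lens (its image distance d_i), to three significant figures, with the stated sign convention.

First lens: d_i1 = 1/(1/17.5 - 1/13) = -50.556 cm.
With d_i1 < 0 the first image is virtual and lies on the object side; the object distance for lens 2 is d_o2 = 48.5 - (-50.556) = 99.056 cm.
Second lens: d_i2 = 1/(1/21 - 1/(99.056)) = 26.650 cm.

26.6 cm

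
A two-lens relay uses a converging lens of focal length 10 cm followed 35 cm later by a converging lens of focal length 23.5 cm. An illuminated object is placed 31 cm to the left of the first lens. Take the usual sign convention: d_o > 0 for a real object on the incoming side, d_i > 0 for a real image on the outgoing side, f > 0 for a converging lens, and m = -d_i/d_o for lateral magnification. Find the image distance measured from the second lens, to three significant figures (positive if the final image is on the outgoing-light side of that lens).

Applying the thin-lens equation to the first lens, 1/10 = 1/31 + 1/d_i1, which gives d_i1 = 14.762 cm.
Object distance for lens 2: d_o2 = 35 - 14.762 = 20.238 cm.
Applying the thin-lens equation again with f_2 = 23.5 cm and d_o2 = 20.238 cm gives d_i2 = -145.803 cm.

-146 cm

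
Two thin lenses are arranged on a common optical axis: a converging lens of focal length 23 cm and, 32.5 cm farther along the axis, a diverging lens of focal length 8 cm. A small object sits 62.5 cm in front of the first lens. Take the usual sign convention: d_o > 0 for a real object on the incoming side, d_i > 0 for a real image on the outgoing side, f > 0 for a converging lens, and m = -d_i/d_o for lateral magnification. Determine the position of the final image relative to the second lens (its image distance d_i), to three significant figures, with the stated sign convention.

First lens: d_i1 = 1/(1/23 - 1/62.5) = 36.392 cm.
Since 36.392 cm > 32.5 cm, the first image lies past the second lens and serves as a virtual object: d_o2 = L - d_i1 = -3.892 cm.
Second lens: d_i2 = 1/(1/(-8) - 1/(-3.892)) = 7.581 cm.

7.58 cm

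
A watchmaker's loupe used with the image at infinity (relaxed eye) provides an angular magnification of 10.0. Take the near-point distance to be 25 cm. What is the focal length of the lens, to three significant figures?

For the image at infinity, M = D/f.
f = D/M = 25/10.0 = 2.500 cm.

2.50 cm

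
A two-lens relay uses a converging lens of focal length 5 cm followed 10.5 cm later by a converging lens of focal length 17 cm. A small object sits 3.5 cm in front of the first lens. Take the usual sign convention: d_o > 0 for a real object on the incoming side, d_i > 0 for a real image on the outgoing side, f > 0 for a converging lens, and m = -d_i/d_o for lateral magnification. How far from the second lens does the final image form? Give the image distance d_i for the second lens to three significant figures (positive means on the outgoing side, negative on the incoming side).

72.9 cm

Lens 1: 1/d_i1 = 1/f_1 - 1/d_o1 = 1/5 - 1/3.5 = -0.08571 cm^-1, so d_i1 = -11.667 cm.
With d_i1 < 0 the first image is virtual and lies on the object side; the object distance for lens 2 is d_o2 = 10.5 - (-11.667) = 22.167 cm.
Lens 2: 1/d_i2 = 1/f_2 - 1/d_o2 = 1/17 - 1/(22.167) = 0.01371 cm^-1, so d_i2 = 72.935 cm.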